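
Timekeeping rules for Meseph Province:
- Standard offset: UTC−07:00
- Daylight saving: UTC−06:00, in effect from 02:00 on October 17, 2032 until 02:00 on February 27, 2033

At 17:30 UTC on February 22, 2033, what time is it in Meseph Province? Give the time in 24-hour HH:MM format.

At the standard offset (UTC−07:00), 17:30 UTC − 7h = 10:30 Meseph Province standard time.
Daylight saving runs 17 October 2032 – 27 February 2033; the standard-time date in Meseph Province, February 22, 2033, is inside that window, so Meseph Province is at UTC−06:00.
17:30 UTC − 6h = 11:30 local.

11:30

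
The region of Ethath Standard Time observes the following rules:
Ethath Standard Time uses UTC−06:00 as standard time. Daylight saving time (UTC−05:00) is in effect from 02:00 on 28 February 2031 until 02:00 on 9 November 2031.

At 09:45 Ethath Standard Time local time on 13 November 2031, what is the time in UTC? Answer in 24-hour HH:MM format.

Daylight saving runs 28 February – 9 November; 13 November 2031 is outside that window, so Ethath Standard Time is on standard time at UTC−06:00.
09:45 local + 6h = 15:45 UTC.

15:45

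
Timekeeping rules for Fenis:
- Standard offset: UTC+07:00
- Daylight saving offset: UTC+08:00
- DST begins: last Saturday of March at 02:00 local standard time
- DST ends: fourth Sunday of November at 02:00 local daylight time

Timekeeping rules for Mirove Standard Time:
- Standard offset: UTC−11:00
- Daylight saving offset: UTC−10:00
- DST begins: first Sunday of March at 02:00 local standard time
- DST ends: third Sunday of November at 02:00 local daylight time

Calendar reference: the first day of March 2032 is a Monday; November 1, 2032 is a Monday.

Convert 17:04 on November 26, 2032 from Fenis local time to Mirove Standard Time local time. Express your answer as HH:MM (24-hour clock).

1 March 2032 is a Monday, so Saturdays fall on 6, 13, 20, 27; the last is March 27.
1 November 2032 is a Monday, so the first Sunday is November 7 and the fourth is November 28.
November 26, 2032 lies within the daylight-saving period (27 March – 28 November), so Fenis is on daylight time, UTC+08:00.
17:04 Fenis − 8h = 09:04 UTC.
1 March 2032 is a Monday, so the first Sunday is March 7.
1 November 2032 is a Monday, so the first Sunday is November 7 and the third is November 21.
At the standard offset (UTC−11:00), 09:04 UTC − 11h = 22:04 Mirove Standard Time standard time (rolling into the previous day, 25 November 2032).
The standard-time date in Mirove Standard Time, November 25, 2032, is outside the daylight-saving period (7 March – 21 November), so Mirove Standard Time is on standard time, UTC−11:00.
09:04 UTC − 11h = 22:04 Mirove Standard Time (rolling into the previous day, 25 November 2032).

22:04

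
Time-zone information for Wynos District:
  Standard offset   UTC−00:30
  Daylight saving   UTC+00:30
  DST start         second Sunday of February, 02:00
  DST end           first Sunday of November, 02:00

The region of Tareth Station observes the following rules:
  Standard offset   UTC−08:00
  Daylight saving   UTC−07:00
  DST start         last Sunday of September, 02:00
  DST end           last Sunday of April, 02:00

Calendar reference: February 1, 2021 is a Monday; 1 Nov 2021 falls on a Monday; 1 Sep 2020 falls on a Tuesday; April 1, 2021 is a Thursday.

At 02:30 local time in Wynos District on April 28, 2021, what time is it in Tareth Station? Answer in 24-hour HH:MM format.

1 February 2021 is a Monday, so the first Sunday is February 7 and the second is February 14.
1 November 2021 is a Monday, so the first Sunday is November 7.
April 28, 2021 falls between 14 February and 7 November, so daylight saving is in effect and Wynos District is at UTC+00:30.
02:30 Wynos District − 0h30m = 02:00 UTC.
1 September 2020 is a Tuesday, so Sundays fall on 6, 13, 20, 27; the last is September 27.
1 April 2021 is a Thursday, so Sundays fall on 4, 11, 18, 25; the last is April 25.
At the standard offset (UTC−08:00), 02:00 UTC − 8h = 18:00 Tareth Station standard time (rolling into the previous day, 27 April 2021).
The standard-time date in Tareth Station, April 27, 2021, does not fall between 27 September 2020 and 25 April 2021, so daylight saving is not in effect and Tareth Station is at UTC−08:00.
02:00 UTC − 8h = 18:00 Tareth Station (rolling into the previous day, 27 April 2021).

18:00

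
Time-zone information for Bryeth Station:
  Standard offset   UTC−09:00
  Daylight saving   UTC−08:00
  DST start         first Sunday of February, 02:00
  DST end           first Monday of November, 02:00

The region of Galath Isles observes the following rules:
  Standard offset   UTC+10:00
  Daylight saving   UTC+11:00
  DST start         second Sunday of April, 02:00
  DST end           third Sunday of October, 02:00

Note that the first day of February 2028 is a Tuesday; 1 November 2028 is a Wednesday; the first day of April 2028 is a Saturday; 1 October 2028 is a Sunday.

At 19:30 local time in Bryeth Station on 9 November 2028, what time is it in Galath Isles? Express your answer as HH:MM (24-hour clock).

1 February 2028 is a Tuesday, so the first Sunday is February 6.
1 November 2028 is a Wednesday, so the first Monday is November 6.
9 November 2028 is outside the daylight-saving period (6 February – 6 November), so Bryeth Station is on standard time, UTC−09:00.
19:30 Bryeth Station + 9h = 04:30 UTC (rolling into the next day, 10 November 2028).
1 April 2028 is a Saturday, so the first Sunday is April 2 and the second is April 9.
1 October 2028 is a Sunday, so the first Sunday is October 1 and the third is October 15.
At the standard offset (UTC+10:00), 04:30 UTC + 10h = 14:30 Galath Isles standard time.
Daylight saving runs 9 April – 15 October; the standard-time date in Galath Isles, 10 November 2028, is outside that window, so Galath Isles is on standard time at UTC+10:00.
04:30 UTC + 10h = 14:30 Galath Isles.

14:30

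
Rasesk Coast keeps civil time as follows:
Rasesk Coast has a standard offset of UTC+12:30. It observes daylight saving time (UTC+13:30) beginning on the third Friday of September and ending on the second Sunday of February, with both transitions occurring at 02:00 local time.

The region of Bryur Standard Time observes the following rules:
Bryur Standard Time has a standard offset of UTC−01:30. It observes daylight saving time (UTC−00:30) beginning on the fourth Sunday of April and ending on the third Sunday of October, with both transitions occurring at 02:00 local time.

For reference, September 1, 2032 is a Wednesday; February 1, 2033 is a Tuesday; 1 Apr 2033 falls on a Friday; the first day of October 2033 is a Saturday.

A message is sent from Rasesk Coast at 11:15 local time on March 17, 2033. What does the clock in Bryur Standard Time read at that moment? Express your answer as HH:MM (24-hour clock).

1 September 2032 is a Wednesday, so the first Friday is September 3 and the third is September 17.
1 February 2033 is a Tuesday, so the first Sunday is February 6 and the second is February 13.
March 17, 2033 is outside the daylight-saving period (17 September 2032 – 13 February 2033), so Rasesk Coast is on standard time, UTC+12:30.
11:15 Rasesk Coast − 12h30m = 22:45 UTC (rolling into the previous day, 16 March 2033).
1 April 2033 is a Friday, so the first Sunday is April 3 and the fourth is April 24.
1 October 2033 is a Saturday, so the first Sunday is October 2 and the third is October 16.
At the standard offset (UTC−01:30), 22:45 UTC − 1h30m = 21:15 Bryur Standard Time standard time.
Daylight saving runs 24 April – 16 October; the standard-time date in Bryur Standard Time, March 16, 2033, is outside that window, so Bryur Standard Time is on standard time at UTC−01:30.
22:45 UTC − 1h30m = 21:15 Bryur Standard Time.

21:15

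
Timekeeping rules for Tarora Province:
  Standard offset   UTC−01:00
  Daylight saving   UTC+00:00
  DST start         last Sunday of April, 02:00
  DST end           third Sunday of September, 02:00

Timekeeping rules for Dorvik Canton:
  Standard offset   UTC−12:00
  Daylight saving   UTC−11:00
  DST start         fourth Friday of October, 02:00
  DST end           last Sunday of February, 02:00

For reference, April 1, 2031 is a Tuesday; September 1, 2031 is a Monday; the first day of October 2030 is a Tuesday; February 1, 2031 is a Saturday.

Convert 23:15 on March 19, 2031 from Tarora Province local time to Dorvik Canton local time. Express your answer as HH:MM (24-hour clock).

12:15

1 April 2031 is a Tuesday, so Sundays fall on 6, 13, 20, 27; the last is April 27.
1 September 2031 is a Monday, so the first Sunday is September 7 and the third is September 21.
Daylight saving runs 27 April – 21 September; March 19, 2031 is outside that window, so Tarora Province is on standard time at UTC−01:00.
23:15 Tarora Province + 1h = 00:15 UTC (rolling into the next day, 20 March 2031).
1 October 2030 is a Tuesday, so the first Friday is October 4 and the fourth is October 25.
1 February 2031 is a Saturday, so Sundays fall on 2, 9, 16, 23; the last is February 23.
At the standard offset (UTC−12:00), 00:15 UTC − 12h = 12:15 Dorvik Canton standard time (rolling into the previous day, 19 March 2031).
Daylight saving runs 25 October 2030 – 23 February 2031; the standard-time date in Dorvik Canton, March 19, 2031, is outside that window, so Dorvik Canton is on standard time at UTC−12:00.
00:15 UTC − 12h = 12:15 Dorvik Canton (rolling into the previous day, 19 March 2031).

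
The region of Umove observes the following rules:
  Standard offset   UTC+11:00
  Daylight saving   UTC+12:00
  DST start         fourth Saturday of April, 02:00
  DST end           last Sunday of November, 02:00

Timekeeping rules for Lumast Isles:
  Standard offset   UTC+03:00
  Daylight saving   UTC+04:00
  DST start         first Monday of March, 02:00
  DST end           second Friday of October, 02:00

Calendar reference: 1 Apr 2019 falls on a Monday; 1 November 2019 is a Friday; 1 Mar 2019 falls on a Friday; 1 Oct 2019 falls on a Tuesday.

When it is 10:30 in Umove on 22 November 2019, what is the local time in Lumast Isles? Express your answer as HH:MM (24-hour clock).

1 April 2019 is a Monday, so the first Saturday is April 6 and the fourth is April 27.
1 November 2019 is a Friday, so Sundays fall on 3, 10, 17, 24; the last is November 24.
22 November 2019 lies within the daylight-saving period (27 April – 24 November), so Umove is on daylight time, UTC+12:00.
10:30 Umove − 12h = 22:30 UTC (rolling into the previous day, 21 November 2019).
1 March 2019 is a Friday, so the first Monday is March 4.
1 October 2019 is a Tuesday, so the first Friday is October 4 and the second is October 11.
At the standard offset (UTC+03:00), 22:30 UTC + 3h = 01:30 Lumast Isles standard time (rolling into the next day, 22 November 2019).
The standard-time date in Lumast Isles, 22 November 2019, is outside the daylight-saving period (4 March – 11 October), so Lumast Isles is on standard time, UTC+03:00.
22:30 UTC + 3h = 01:30 Lumast Isles (rolling into the next day, 22 November 2019).

01:30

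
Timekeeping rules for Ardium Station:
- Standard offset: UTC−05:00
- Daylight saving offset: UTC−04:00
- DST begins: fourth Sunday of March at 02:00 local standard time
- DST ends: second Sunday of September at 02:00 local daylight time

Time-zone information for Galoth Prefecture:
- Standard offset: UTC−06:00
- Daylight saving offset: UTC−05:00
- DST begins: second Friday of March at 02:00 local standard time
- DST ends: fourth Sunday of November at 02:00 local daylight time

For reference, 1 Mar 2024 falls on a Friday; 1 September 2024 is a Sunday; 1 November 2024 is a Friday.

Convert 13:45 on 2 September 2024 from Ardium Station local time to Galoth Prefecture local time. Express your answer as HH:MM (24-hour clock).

12:45

1 March 2024 is a Friday, so the first Sunday is March 3 and the fourth is March 24.
1 September 2024 is a Sunday, so the first Sunday is September 1 and the second is September 8.
Daylight saving runs 24 March – 8 September; 2 September 2024 is inside that window, so Ardium Station is at UTC−04:00.
13:45 Ardium Station + 4h = 17:45 UTC.
1 March 2024 is a Friday, so the first Friday is March 1 and the second is March 8.
1 November 2024 is a Friday, so the first Sunday is November 3 and the fourth is November 24.
At the standard offset (UTC−06:00), 17:45 UTC − 6h = 11:45 Galoth Prefecture standard time.
The standard-time date in Galoth Prefecture, 2 September 2024, lies within the daylight-saving period (8 March – 24 November), so Galoth Prefecture is on daylight time, UTC−05:00.
17:45 UTC − 5h = 12:45 Galoth Prefecture.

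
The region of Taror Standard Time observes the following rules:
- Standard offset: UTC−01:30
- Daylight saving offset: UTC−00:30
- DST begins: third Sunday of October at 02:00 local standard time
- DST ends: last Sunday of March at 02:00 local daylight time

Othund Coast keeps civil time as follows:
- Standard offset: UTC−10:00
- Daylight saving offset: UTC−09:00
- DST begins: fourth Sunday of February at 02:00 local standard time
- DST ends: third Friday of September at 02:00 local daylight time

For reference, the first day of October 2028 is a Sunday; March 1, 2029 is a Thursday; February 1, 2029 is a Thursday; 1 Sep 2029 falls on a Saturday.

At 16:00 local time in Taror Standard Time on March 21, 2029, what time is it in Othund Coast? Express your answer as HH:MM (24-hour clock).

1 October 2028 is a Sunday, so the first Sunday is October 1 and the third is October 15.
1 March 2029 is a Thursday, so Sundays fall on 4, 11, 18, 25; the last is March 25.
Daylight saving runs 15 October 2028 – 25 March 2029; March 21, 2029 is inside that window, so Taror Standard Time is at UTC−00:30.
16:00 Taror Standard Time + 0h30m = 16:30 UTC.
1 February 2029 is a Thursday, so the first Sunday is February 4 and the fourth is February 25.
1 September 2029 is a Saturday, so the first Friday is September 7 and the third is September 21.
At the standard offset (UTC−10:00), 16:30 UTC − 10h = 06:30 Othund Coast standard time.
Daylight saving runs 25 February – 21 September; the standard-time date in Othund Coast, March 21, 2029, is inside that window, so Othund Coast is at UTC−09:00.
16:30 UTC − 9h = 07:30 Othund Coast.

07:30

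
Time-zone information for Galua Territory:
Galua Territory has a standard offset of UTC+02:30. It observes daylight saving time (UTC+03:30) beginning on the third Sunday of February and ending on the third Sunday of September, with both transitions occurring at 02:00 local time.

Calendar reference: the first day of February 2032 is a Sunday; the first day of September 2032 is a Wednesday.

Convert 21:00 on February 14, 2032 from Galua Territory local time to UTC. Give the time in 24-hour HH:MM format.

18:30

1 February 2032 is a Sunday, so the first Sunday is February 1 and the third is February 15.
1 September 2032 is a Wednesday, so the first Sunday is September 5 and the third is September 19.
February 14, 2032 is outside the daylight-saving period (15 February – 19 September), so Galua Territory is on standard time, UTC+02:30.
21:00 local − 2h30m = 18:30 UTC.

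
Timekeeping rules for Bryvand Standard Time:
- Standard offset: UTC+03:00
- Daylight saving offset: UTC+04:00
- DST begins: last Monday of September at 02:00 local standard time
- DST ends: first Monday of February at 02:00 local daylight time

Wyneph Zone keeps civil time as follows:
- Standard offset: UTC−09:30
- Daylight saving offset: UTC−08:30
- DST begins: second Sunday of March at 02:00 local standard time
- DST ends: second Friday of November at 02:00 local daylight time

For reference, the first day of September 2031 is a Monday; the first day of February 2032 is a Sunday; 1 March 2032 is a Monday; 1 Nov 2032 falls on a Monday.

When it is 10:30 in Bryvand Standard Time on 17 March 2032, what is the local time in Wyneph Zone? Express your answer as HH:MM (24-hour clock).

1 September 2031 is a Monday, so Mondays fall on 1, 8, 15, 22, 29; the last is September 29.
1 February 2032 is a Sunday, so the first Monday is February 2.
17 March 2032 is outside the daylight-saving period (29 September 2031 – 2 February 2032), so Bryvand Standard Time is on standard time, UTC+03:00.
10:30 Bryvand Standard Time − 3h = 07:30 UTC.
1 March 2032 is a Monday, so the first Sunday is March 7 and the second is March 14.
1 November 2032 is a Monday, so the first Friday is November 5 and the second is November 12.
At the standard offset (UTC−09:30), 07:30 UTC − 9h30m = 22:00 Wyneph Zone standard time (rolling into the previous day, 16 March 2032).
The standard-time date in Wyneph Zone, 16 March 2032, lies within the daylight-saving period (14 March – 12 November), so Wyneph Zone is on daylight time, UTC−08:30.
07:30 UTC − 8h30m = 23:00 Wyneph Zone (rolling into the previous day, 16 March 2032).

23:00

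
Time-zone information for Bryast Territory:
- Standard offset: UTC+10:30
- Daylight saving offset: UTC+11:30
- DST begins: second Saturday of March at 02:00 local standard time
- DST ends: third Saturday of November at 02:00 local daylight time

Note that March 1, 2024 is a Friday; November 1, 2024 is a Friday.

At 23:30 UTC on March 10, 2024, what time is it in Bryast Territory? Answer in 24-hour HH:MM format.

11:00

1 March 2024 is a Friday, so the first Saturday is March 2 and the second is March 9.
1 November 2024 is a Friday, so the first Saturday is November 2 and the third is November 16.
At the standard offset (UTC+10:30), 23:30 UTC + 10h30m = 10:00 Bryast Territory standard time (rolling into the next day, 11 March 2024).
The standard-time date in Bryast Territory, March 11, 2024, falls between 9 March and 16 November, so daylight saving is in effect and Bryast Territory is at UTC+11:30.
23:30 UTC + 11h30m = 11:00 local (rolling into the next day, 11 March 2024).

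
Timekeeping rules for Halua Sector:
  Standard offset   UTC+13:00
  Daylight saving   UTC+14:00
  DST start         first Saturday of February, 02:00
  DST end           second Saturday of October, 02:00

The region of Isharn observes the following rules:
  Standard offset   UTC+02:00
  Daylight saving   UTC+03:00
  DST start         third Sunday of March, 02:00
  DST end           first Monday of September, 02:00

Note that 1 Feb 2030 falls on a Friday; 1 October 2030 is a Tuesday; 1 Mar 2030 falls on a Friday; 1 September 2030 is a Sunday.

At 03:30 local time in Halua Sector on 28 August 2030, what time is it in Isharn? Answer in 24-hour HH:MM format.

16:30

1 February 2030 is a Friday, so the first Saturday is February 2.
1 October 2030 is a Tuesday, so the first Saturday is October 5 and the second is October 12.
Daylight saving runs 2 February – 12 October; 28 August 2030 is inside that window, so Halua Sector is at UTC+14:00.
03:30 Halua Sector − 14h = 13:30 UTC (rolling into the previous day, 27 August 2030).
1 March 2030 is a Friday, so the first Sunday is March 3 and the third is March 17.
1 September 2030 is a Sunday, so the first Monday is September 2.
At the standard offset (UTC+02:00), 13:30 UTC + 2h = 15:30 Isharn standard time.
Daylight saving runs 17 March – 2 September; the standard-time date in Isharn, 27 August 2030, is inside that window, so Isharn is at UTC+03:00.
13:30 UTC + 3h = 16:30 Isharn.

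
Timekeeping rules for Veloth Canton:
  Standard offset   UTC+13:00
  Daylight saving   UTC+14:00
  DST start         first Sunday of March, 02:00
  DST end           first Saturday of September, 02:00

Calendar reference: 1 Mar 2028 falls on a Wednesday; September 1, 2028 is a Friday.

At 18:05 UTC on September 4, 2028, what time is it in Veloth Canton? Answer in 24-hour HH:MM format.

07:05

1 March 2028 is a Wednesday, so the first Sunday is March 5.
1 September 2028 is a Friday, so the first Saturday is September 2.
At the standard offset (UTC+13:00), 18:05 UTC + 13h = 07:05 Veloth Canton standard time (rolling into the next day, 5 September 2028).
Daylight saving runs 5 March – 2 September; the standard-time date in Veloth Canton, September 5, 2028, is outside that window, so Veloth Canton is on standard time at UTC+13:00.
18:05 UTC + 13h = 07:05 local (rolling into the next day, 5 September 2028).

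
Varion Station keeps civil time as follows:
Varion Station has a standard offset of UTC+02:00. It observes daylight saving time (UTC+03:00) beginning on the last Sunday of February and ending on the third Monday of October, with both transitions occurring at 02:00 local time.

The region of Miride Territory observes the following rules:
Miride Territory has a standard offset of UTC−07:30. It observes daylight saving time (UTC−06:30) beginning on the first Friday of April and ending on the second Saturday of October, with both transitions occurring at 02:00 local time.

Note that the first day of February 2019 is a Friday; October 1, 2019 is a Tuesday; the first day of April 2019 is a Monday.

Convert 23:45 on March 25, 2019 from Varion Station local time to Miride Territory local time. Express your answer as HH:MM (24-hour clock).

1 February 2019 is a Friday, so Sundays fall on 3, 10, 17, 24; the last is February 24.
1 October 2019 is a Tuesday, so the first Monday is October 7 and the third is October 21.
Daylight saving runs 24 February – 21 October; March 25, 2019 is inside that window, so Varion Station is at UTC+03:00.
23:45 Varion Station − 3h = 20:45 UTC.
1 April 2019 is a Monday, so the first Friday is April 5.
1 October 2019 is a Tuesday, so the first Saturday is October 5 and the second is October 12.
At the standard offset (UTC−07:30), 20:45 UTC − 7h30m = 13:15 Miride Territory standard time.
The standard-time date in Miride Territory, March 25, 2019, is outside the daylight-saving period (5 April – 12 October), so Miride Territory is on standard time, UTC−07:30.
20:45 UTC − 7h30m = 13:15 Miride Territory.

13:15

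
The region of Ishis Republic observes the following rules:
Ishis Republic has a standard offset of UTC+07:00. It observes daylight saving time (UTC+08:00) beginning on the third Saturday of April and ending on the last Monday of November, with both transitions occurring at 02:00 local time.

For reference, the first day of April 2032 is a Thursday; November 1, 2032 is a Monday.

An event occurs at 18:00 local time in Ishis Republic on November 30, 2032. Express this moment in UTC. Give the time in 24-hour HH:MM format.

11:00

1 April 2032 is a Thursday, so the first Saturday is April 3 and the third is April 17.
1 November 2032 is a Monday, so Mondays fall on 1, 8, 15, 22, 29; the last is November 29.
Daylight saving runs 17 April – 29 November; November 30, 2032 is outside that window, so Ishis Republic is on standard time at UTC+07:00.
18:00 local − 7h = 11:00 UTC.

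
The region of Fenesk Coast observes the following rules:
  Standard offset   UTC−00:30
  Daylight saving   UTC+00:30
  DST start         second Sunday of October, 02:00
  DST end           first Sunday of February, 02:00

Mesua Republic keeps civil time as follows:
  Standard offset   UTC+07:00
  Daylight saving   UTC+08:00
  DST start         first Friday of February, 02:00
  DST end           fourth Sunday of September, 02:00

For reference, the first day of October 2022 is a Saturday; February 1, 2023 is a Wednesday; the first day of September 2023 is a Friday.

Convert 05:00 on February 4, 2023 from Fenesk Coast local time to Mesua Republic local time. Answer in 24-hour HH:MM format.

12:30

1 October 2022 is a Saturday, so the first Sunday is October 2 and the second is October 9.
1 February 2023 is a Wednesday, so the first Sunday is February 5.
February 4, 2023 falls between 9 October 2022 and 5 February 2023, so daylight saving is in effect and Fenesk Coast is at UTC+00:30.
05:00 Fenesk Coast − 0h30m = 04:30 UTC.
1 February 2023 is a Wednesday, so the first Friday is February 3.
1 September 2023 is a Friday, so the first Sunday is September 3 and the fourth is September 24.
At the standard offset (UTC+07:00), 04:30 UTC + 7h = 11:30 Mesua Republic standard time.
Daylight saving runs 3 February – 24 September; the standard-time date in Mesua Republic, February 4, 2023, is inside that window, so Mesua Republic is at UTC+08:00.
04:30 UTC + 8h = 12:30 Mesua Republic.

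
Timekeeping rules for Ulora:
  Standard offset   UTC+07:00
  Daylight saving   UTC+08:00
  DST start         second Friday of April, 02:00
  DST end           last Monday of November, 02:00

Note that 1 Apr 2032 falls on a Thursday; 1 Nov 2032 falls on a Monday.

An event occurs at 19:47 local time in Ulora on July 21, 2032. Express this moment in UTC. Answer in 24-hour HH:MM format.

11:47

1 April 2032 is a Thursday, so the first Friday is April 2 and the second is April 9.
1 November 2032 is a Monday, so Mondays fall on 1, 8, 15, 22, 29; the last is November 29.
July 21, 2032 lies within the daylight-saving period (9 April – 29 November), so Ulora is on daylight time, UTC+08:00.
19:47 local − 8h = 11:47 UTC.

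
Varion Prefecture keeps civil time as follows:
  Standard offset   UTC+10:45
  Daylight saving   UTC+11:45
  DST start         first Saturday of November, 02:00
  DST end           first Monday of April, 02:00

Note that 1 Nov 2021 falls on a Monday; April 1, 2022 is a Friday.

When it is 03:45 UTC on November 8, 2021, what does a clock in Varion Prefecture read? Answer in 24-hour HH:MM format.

1 November 2021 is a Monday, so the first Saturday is November 6.
1 April 2022 is a Friday, so the first Monday is April 4.
At the standard offset (UTC+10:45), 03:45 UTC + 10h45m = 14:30 Varion Prefecture standard time.
Daylight saving runs 6 November 2021 – 4 April 2022; the standard-time date in Varion Prefecture, November 8, 2021, is inside that window, so Varion Prefecture is at UTC+11:45.
03:45 UTC + 11h45m = 15:30 local.

15:30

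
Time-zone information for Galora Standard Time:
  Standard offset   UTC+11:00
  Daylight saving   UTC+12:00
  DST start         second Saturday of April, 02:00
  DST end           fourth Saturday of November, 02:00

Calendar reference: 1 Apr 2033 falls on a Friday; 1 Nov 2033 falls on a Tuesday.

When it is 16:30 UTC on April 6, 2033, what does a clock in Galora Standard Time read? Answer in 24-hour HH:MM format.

03:30

1 April 2033 is a Friday, so the first Saturday is April 2 and the second is April 9.
1 November 2033 is a Tuesday, so the first Saturday is November 5 and the fourth is November 26.
At the standard offset (UTC+11:00), 16:30 UTC + 11h = 03:30 Galora Standard Time standard time (rolling into the next day, 7 April 2033).
Daylight saving runs 9 April – 26 November; the standard-time date in Galora Standard Time, April 7, 2033, is outside that window, so Galora Standard Time is on standard time at UTC+11:00.
16:30 UTC + 11h = 03:30 local (rolling into the next day, 7 April 2033).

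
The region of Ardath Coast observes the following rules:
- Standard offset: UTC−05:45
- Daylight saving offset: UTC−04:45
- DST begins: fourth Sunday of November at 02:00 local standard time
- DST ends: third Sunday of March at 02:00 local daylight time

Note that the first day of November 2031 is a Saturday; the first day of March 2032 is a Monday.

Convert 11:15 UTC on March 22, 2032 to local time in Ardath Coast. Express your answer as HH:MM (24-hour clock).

1 November 2031 is a Saturday, so the first Sunday is November 2 and the fourth is November 23.
1 March 2032 is a Monday, so the first Sunday is March 7 and the third is March 21.
At the standard offset (UTC−05:45), 11:15 UTC − 5h45m = 05:30 Ardath Coast standard time.
Daylight saving runs 23 November 2031 – 21 March 2032; the standard-time date in Ardath Coast, March 22, 2032, is outside that window, so Ardath Coast is on standard time at UTC−05:45.
11:15 UTC − 5h45m = 05:30 local.

05:30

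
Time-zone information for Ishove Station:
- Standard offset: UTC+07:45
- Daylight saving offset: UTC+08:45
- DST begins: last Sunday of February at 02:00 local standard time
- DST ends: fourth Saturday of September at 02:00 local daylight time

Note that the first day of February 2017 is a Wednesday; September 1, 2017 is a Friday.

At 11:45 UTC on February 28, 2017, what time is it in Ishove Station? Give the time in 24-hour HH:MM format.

20:30

1 February 2017 is a Wednesday, so Sundays fall on 5, 12, 19, 26; the last is February 26.
1 September 2017 is a Friday, so the first Saturday is September 2 and the fourth is September 23.
At the standard offset (UTC+07:45), 11:45 UTC + 7h45m = 19:30 Ishove Station standard time.
Daylight saving runs 26 February – 23 September; the standard-time date in Ishove Station, February 28, 2017, is inside that window, so Ishove Station is at UTC+08:45.
11:45 UTC + 8h45m = 20:30 local.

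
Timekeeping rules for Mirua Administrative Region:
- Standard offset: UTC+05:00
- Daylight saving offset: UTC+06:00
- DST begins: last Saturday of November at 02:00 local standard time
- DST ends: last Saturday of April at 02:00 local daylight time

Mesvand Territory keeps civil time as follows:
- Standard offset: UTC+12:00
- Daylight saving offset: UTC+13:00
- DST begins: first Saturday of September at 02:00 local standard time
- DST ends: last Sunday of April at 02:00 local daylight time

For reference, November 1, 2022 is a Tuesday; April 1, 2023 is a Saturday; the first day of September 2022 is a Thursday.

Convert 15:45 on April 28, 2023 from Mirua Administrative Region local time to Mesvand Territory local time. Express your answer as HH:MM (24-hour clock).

1 November 2022 is a Tuesday, so Saturdays fall on 5, 12, 19, 26; the last is November 26.
1 April 2023 is a Saturday, so Saturdays fall on 1, 8, 15, 22, 29; the last is April 29.
April 28, 2023 lies within the daylight-saving period (26 November 2022 – 29 April 2023), so Mirua Administrative Region is on daylight time, UTC+06:00.
15:45 Mirua Administrative Region − 6h = 09:45 UTC.
1 September 2022 is a Thursday, so the first Saturday is September 3.
1 April 2023 is a Saturday, so Sundays fall on 2, 9, 16, 23, 30; the last is April 30.
At the standard offset (UTC+12:00), 09:45 UTC + 12h = 21:45 Mesvand Territory standard time.
Daylight saving runs 3 September 2022 – 30 April 2023; the standard-time date in Mesvand Territory, April 28, 2023, is inside that window, so Mesvand Territory is at UTC+13:00.
09:45 UTC + 13h = 22:45 Mesvand Territory.

22:45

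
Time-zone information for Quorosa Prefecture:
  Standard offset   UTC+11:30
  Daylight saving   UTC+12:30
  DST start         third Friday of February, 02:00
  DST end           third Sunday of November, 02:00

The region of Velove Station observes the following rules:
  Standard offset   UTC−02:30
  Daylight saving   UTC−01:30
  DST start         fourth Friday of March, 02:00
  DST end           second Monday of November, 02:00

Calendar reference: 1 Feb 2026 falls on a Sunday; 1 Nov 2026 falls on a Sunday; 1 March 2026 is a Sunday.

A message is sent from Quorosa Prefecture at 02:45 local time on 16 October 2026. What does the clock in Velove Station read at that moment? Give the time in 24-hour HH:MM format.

12:45

1 February 2026 is a Sunday, so the first Friday is February 6 and the third is February 20.
1 November 2026 is a Sunday, so the first Sunday is November 1 and the third is November 15.
Daylight saving runs 20 February – 15 November; 16 October 2026 is inside that window, so Quorosa Prefecture is at UTC+12:30.
02:45 Quorosa Prefecture − 12h30m = 14:15 UTC (rolling into the previous day, 15 October 2026).
1 March 2026 is a Sunday, so the first Friday is March 6 and the fourth is March 27.
1 November 2026 is a Sunday, so the first Monday is November 2 and the second is November 9.
At the standard offset (UTC−02:30), 14:15 UTC − 2h30m = 11:45 Velove Station standard time.
The standard-time date in Velove Station, 15 October 2026, falls between 27 March and 9 November, so daylight saving is in effect and Velove Station is at UTC−01:30.
14:15 UTC − 1h30m = 12:45 Velove Station.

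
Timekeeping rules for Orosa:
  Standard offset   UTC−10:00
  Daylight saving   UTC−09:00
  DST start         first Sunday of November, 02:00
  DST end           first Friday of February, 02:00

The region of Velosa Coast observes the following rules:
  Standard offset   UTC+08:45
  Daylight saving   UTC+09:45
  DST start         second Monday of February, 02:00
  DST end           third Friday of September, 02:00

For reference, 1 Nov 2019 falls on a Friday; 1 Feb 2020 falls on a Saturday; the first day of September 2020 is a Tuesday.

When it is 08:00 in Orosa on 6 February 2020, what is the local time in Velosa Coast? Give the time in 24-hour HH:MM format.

01:45

1 November 2019 is a Friday, so the first Sunday is November 3.
1 February 2020 is a Saturday, so the first Friday is February 7.
6 February 2020 falls between 3 November 2019 and 7 February 2020, so daylight saving is in effect and Orosa is at UTC−09:00.
08:00 Orosa + 9h = 17:00 UTC.
1 February 2020 is a Saturday, so the first Monday is February 3 and the second is February 10.
1 September 2020 is a Tuesday, so the first Friday is September 4 and the third is September 18.
At the standard offset (UTC+08:45), 17:00 UTC + 8h45m = 01:45 Velosa Coast standard time (rolling into the next day, 7 February 2020).
The standard-time date in Velosa Coast, 7 February 2020, does not fall between 10 February and 18 September, so daylight saving is not in effect and Velosa Coast is at UTC+08:45.
17:00 UTC + 8h45m = 01:45 Velosa Coast (rolling into the next day, 7 February 2020).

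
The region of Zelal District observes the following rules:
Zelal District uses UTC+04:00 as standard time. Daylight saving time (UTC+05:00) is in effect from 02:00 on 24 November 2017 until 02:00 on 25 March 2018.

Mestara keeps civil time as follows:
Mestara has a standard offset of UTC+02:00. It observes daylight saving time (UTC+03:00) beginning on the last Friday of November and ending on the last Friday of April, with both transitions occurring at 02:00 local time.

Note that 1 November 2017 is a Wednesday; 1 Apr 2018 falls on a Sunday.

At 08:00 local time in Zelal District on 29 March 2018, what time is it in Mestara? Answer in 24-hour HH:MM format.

07:00

29 March 2018 does not fall between 24 November 2017 and 25 March 2018, so daylight saving is not in effect and Zelal District is at UTC+04:00.
08:00 Zelal District − 4h = 04:00 UTC.
1 November 2017 is a Wednesday, so Fridays fall on 3, 10, 17, 24; the last is November 24.
1 April 2018 is a Sunday, so Fridays fall on 6, 13, 20, 27; the last is April 27.
At the standard offset (UTC+02:00), 04:00 UTC + 2h = 06:00 Mestara standard time.
Daylight saving runs 24 November 2017 – 27 April 2018; the standard-time date in Mestara, 29 March 2018, is inside that window, so Mestara is at UTC+03:00.
04:00 UTC + 3h = 07:00 Mestara.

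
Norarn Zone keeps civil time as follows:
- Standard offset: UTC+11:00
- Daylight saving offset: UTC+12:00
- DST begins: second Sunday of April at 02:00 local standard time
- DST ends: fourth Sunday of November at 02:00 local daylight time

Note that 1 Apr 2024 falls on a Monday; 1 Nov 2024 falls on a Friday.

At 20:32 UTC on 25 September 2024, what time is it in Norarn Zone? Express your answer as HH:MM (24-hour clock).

08:32

1 April 2024 is a Monday, so the first Sunday is April 7 and the second is April 14.
1 November 2024 is a Friday, so the first Sunday is November 3 and the fourth is November 24.
At the standard offset (UTC+11:00), 20:32 UTC + 11h = 07:32 Norarn Zone standard time (rolling into the next day, 26 September 2024).
The standard-time date in Norarn Zone, 26 September 2024, falls between 14 April and 24 November, so daylight saving is in effect and Norarn Zone is at UTC+12:00.
20:32 UTC + 12h = 08:32 local (rolling into the next day, 26 September 2024).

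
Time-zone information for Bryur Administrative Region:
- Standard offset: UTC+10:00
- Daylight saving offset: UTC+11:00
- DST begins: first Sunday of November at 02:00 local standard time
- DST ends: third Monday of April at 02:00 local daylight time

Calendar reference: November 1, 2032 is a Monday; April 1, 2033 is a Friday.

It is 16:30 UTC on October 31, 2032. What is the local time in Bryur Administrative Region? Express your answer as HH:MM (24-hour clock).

1 November 2032 is a Monday, so the first Sunday is November 7.
1 April 2033 is a Friday, so the first Monday is April 4 and the third is April 18.
At the standard offset (UTC+10:00), 16:30 UTC + 10h = 02:30 Bryur Administrative Region standard time (rolling into the next day, 1 November 2032).
The standard-time date in Bryur Administrative Region, November 1, 2032, does not fall between 7 November 2032 and 18 April 2033, so daylight saving is not in effect and Bryur Administrative Region is at UTC+10:00.
16:30 UTC + 10h = 02:30 local (rolling into the next day, 1 November 2032).

02:30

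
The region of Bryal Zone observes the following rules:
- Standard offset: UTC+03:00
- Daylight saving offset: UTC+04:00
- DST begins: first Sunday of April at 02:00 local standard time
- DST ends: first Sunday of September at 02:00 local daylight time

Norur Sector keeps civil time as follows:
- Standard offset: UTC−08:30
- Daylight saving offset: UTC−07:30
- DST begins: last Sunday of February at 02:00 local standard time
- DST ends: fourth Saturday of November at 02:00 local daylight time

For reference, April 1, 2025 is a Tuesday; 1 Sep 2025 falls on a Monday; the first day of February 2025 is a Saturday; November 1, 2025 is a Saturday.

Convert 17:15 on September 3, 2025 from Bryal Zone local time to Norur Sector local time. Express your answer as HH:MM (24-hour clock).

05:45

1 April 2025 is a Tuesday, so the first Sunday is April 6.
1 September 2025 is a Monday, so the first Sunday is September 7.
September 3, 2025 falls between 6 April and 7 September, so daylight saving is in effect and Bryal Zone is at UTC+04:00.
17:15 Bryal Zone − 4h = 13:15 UTC.
1 February 2025 is a Saturday, so Sundays fall on 2, 9, 16, 23; the last is February 23.
1 November 2025 is a Saturday, so the first Saturday is November 1 and the fourth is November 22.
At the standard offset (UTC−08:30), 13:15 UTC − 8h30m = 04:45 Norur Sector standard time.
The standard-time date in Norur Sector, September 3, 2025, lies within the daylight-saving period (23 February – 22 November), so Norur Sector is on daylight time, UTC−07:30.
13:15 UTC − 7h30m = 05:45 Norur Sector.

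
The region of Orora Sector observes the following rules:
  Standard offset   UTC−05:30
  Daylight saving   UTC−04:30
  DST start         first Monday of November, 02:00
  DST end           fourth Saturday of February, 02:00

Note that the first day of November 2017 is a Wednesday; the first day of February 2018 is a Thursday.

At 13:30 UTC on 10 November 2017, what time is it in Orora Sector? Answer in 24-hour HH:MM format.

1 November 2017 is a Wednesday, so the first Monday is November 6.
1 February 2018 is a Thursday, so the first Saturday is February 3 and the fourth is February 24.
At the standard offset (UTC−05:30), 13:30 UTC − 5h30m = 08:00 Orora Sector standard time.
The standard-time date in Orora Sector, 10 November 2017, falls between 6 November 2017 and 24 February 2018, so daylight saving is in effect and Orora Sector is at UTC−04:30.
13:30 UTC − 4h30m = 09:00 local.

09:00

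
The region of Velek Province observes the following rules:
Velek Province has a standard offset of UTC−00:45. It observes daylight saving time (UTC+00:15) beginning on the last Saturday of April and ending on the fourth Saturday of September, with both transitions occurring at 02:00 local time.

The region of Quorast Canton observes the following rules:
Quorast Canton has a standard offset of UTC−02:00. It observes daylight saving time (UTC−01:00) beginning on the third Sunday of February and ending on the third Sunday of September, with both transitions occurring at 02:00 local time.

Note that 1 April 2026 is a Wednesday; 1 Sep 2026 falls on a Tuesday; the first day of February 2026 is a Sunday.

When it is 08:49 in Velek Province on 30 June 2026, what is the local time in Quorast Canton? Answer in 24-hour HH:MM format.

1 April 2026 is a Wednesday, so Saturdays fall on 4, 11, 18, 25; the last is April 25.
1 September 2026 is a Tuesday, so the first Saturday is September 5 and the fourth is September 26.
Daylight saving runs 25 April – 26 September; 30 June 2026 is inside that window, so Velek Province is at UTC+00:15.
08:49 Velek Province − 0h15m = 08:34 UTC.
1 February 2026 is a Sunday, so the first Sunday is February 1 and the third is February 15.
1 September 2026 is a Tuesday, so the first Sunday is September 6 and the third is September 20.
At the standard offset (UTC−02:00), 08:34 UTC − 2h = 06:34 Quorast Canton standard time.
Daylight saving runs 15 February – 20 September; the standard-time date in Quorast Canton, 30 June 2026, is inside that window, so Quorast Canton is at UTC−01:00.
08:34 UTC − 1h = 07:34 Quorast Canton.

07:34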